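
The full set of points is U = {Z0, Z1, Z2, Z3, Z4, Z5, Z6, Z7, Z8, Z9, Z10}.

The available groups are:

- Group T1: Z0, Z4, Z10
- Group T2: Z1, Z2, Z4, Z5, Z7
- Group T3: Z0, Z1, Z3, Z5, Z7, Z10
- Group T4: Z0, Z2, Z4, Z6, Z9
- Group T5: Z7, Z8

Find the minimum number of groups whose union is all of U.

Take {T3, T4, T5}. Their union is {Z0, Z1, Z2, Z3, Z4, Z5, Z6, Z7, Z8, Z9, Z10}, which is all 11 points.
Only T3 contains Z3, so T3 is forced; the remaining 5 points need at least 2 more groups (each remaining group adds at most 4) — so at least 3 groups are needed, and 3 is optimal.

3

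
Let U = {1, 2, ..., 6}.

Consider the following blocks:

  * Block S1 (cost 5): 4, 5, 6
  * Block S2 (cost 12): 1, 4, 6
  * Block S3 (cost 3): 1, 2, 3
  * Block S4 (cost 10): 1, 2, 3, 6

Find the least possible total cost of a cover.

S1, S3 together cover every item (S1 ∪ S3 = {1, 2, 3, 4, 5, 6}); total cost 5 + 3 = 8.
No covering selection has total cost below 8.

8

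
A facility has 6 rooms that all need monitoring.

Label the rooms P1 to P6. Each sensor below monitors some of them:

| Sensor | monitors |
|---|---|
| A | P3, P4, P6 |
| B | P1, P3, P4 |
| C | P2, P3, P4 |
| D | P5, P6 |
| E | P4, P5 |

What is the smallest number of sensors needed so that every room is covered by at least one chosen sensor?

3

Take {B, C, D}. Their union is {P1, P2, P3, P4, P5, P6}, which is all 6 rooms.
Only B contains P1, so B is forced; the remaining 3 rooms need at least 2 more sensors (each remaining sensor adds at most 2) — so at least 3 sensors are needed, and 3 is optimal.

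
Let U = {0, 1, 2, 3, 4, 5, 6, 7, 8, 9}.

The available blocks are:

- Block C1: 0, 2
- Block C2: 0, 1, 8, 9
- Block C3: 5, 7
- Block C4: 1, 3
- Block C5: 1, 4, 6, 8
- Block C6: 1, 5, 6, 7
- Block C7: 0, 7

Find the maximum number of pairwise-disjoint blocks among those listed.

3

C1, C3, C4 are pairwise disjoint (C1={0,2}; C3={5,7}; C4={1,3}).
Every remaining block overlaps one of these, and no 4 of the listed blocks are pairwise disjoint, so 3 is the maximum.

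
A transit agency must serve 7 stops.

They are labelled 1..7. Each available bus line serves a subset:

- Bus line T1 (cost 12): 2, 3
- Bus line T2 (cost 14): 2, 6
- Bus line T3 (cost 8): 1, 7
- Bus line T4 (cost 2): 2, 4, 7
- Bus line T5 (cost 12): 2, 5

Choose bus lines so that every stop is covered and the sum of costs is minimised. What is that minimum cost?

T1, T2, T3, T4, T5 together cover every stop (T1 ∪ T2 ∪ T3 ∪ T4 ∪ T5 = {1, 2, 3, 4, 5, 6, 7}); total cost 12 + 14 + 8 + 2 + 12 = 48.
No covering selection has total cost below 48.

48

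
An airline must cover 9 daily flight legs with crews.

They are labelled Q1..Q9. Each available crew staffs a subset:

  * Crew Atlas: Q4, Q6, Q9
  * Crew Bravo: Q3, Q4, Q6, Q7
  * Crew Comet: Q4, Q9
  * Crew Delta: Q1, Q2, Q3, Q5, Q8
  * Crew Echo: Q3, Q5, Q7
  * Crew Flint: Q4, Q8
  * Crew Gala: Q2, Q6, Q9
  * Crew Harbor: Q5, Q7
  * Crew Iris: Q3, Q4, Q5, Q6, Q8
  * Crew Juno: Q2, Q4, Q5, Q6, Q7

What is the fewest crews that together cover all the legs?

3

Atlas and Delta and Harbor together: Atlas ∪ Delta ∪ Harbor = {Q1, Q2, Q3, Q4, Q5, Q6, Q7, Q8, Q9} — every leg is covered.
Only Delta contains Q1, so Delta is forced; the remaining 4 legs need at least 2 more crews (each remaining crew adds at most 3) — so at least 3 crews are needed, and 3 is optimal.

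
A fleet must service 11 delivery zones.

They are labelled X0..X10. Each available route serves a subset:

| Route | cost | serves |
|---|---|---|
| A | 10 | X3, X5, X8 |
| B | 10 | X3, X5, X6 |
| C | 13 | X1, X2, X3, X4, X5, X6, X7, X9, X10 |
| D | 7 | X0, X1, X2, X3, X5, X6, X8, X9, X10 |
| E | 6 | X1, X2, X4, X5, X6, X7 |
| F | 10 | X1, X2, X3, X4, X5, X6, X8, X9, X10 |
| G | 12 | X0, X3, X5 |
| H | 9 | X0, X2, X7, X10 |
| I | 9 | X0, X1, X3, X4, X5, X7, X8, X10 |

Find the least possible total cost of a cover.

13

D, E together cover every zone (D ∪ E = {X0, X1, X2, X3, X4, X5, X6, X7, X8, X9, X10}); total cost 7 + 6 = 13.
No covering selection has total cost below 13.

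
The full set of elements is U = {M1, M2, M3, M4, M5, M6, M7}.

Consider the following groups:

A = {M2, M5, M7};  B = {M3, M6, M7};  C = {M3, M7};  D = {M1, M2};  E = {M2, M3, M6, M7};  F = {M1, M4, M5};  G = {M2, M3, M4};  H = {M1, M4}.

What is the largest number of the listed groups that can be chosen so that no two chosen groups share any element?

2

E, H are pairwise disjoint (E={M2,M3,M6,M7}; H={M1,M4}).
Every remaining group overlaps one of these, and no 3 of the listed groups are pairwise disjoint, so 2 is the maximum.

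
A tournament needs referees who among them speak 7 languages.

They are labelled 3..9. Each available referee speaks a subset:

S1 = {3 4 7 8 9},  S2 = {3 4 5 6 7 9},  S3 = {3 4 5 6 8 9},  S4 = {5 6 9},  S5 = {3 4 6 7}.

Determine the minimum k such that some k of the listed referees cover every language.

Take {S3, S5}. Their union is {3, 4, 5, 6, 7, 8, 9}, which is all 7 languages.
No single referee has all 7 languages (the largest, S2, has 6), so 2 is optimal.

2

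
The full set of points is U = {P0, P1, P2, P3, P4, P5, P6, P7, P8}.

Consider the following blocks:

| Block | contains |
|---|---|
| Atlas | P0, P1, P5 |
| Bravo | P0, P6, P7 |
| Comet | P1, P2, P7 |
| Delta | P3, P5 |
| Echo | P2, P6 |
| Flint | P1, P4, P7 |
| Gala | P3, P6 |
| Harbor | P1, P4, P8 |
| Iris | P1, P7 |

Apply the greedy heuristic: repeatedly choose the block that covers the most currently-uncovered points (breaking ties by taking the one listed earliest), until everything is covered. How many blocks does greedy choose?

Greedy: pick Atlas (covers 3 new) → pick Bravo (covers 2 new) → pick Harbor (covers 2 new) → pick Comet (covers 1 new) → pick Delta (covers 1 new). Total picks: 5.
(The true minimum cover uses only 4 blocks, so greedy is not optimal here.)

5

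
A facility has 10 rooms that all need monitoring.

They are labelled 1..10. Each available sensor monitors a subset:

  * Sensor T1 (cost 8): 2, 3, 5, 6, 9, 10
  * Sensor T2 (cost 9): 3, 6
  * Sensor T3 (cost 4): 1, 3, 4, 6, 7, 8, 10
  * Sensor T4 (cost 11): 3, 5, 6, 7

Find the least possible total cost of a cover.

12

T1, T3 together cover every room (T1 ∪ T3 = {1, 2, 3, 4, 5, 6, 7, 8, 9, 10}); total cost 8 + 4 = 12.
No covering selection has total cost below 12.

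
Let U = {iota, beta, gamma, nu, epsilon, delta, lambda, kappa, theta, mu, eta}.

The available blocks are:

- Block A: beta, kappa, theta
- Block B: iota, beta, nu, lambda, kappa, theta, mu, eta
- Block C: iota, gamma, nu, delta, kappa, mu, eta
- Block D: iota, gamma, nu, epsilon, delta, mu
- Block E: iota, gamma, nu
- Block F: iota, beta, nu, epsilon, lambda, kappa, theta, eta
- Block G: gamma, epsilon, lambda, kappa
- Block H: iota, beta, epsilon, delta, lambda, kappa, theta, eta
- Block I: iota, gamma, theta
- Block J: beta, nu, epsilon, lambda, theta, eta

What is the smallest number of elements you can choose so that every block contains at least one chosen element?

2

T = {beta, gamma} meets every block (each contains at least one member of T), and |T| = 2.
The blocks A, D are pairwise disjoint, so any hitting set needs a separate element for each — at least 2. Hence 2 is optimal.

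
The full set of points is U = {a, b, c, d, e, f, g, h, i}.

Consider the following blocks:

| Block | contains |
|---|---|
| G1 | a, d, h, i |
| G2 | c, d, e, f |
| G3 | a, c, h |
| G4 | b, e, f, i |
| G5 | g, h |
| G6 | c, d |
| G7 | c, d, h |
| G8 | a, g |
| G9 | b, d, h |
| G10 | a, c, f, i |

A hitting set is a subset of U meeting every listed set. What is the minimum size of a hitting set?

4

The 4 points {c, d, f, g} hit every block.
No choice of 3 points meets every block, so 4 is the minimum.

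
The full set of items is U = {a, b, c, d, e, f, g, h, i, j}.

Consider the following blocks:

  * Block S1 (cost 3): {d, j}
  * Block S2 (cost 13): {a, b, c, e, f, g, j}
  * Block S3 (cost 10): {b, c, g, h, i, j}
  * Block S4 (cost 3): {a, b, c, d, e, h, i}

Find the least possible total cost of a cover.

16

S2, S4 together cover every item (S2 ∪ S4 = {a, b, c, d, e, f, g, h, i, j}); total cost 13 + 3 = 16.
The greedy pick S4, S1, S2 costs 19; no covering selection beats 16.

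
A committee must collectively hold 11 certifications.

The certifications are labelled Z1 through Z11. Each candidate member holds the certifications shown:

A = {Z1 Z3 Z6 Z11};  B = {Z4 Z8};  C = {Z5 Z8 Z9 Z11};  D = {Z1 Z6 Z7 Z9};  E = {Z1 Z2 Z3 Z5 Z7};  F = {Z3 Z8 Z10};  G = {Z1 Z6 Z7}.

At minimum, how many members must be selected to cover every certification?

A and B and D and E and F together: A ∪ B ∪ D ∪ E ∪ F = {Z1, Z2, Z3, Z4, Z5, Z6, Z7, Z8, Z9, Z10, Z11} — every certification is covered.
No 4 of the 7 members cover everything (all 35 combinations miss at least one certification), so 5 is optimal.

5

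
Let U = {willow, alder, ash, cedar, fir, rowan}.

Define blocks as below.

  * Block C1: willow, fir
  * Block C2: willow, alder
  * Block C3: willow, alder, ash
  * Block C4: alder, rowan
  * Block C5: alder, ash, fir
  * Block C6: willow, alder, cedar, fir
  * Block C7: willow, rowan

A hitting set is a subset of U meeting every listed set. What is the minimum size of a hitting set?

Take H = {willow, alder}. Each listed block contains at least one of these, so H is a hitting set of size 2.
The blocks C1, C4 are pairwise disjoint, so any hitting set needs a separate item for each — at least 2. Hence 2 is optimal.

2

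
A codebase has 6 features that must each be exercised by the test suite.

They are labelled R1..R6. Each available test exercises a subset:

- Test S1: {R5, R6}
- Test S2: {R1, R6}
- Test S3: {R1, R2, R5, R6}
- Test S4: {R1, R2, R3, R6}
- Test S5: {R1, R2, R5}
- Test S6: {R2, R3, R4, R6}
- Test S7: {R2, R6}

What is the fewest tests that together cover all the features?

S5 and S6 together: S5 ∪ S6 = {R1, R2, R3, R4, R5, R6} — every feature is covered.
No single test has all 6 features (the largest, S3, has 4), so 2 is optimal.

2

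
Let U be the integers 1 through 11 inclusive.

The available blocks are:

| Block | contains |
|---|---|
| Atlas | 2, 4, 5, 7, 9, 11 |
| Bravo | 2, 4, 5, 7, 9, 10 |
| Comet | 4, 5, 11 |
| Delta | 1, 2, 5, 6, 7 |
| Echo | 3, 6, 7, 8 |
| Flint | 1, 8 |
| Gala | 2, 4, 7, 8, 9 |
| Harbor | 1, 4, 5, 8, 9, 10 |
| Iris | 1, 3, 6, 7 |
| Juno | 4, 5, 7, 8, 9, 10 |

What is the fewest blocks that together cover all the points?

3

Atlas and Echo and Harbor together: Atlas ∪ Echo ∪ Harbor = {1, 2, 3, 4, 5, 6, 7, 8, 9, 10, 11} — every point is covered.
No 2 of the 10 blocks cover everything (all 45 combinations miss at least one point), so 3 is optimal.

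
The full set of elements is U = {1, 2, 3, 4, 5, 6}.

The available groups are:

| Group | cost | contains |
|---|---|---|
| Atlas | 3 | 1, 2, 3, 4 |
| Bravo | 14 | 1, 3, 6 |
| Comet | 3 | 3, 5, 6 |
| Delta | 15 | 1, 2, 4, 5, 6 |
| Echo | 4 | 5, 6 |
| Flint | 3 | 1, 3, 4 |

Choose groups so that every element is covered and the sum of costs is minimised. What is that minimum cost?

6

Atlas, Comet together cover every element (Atlas ∪ Comet = {1, 2, 3, 4, 5, 6}); total cost 3 + 3 = 6.
No covering selection has total cost below 6.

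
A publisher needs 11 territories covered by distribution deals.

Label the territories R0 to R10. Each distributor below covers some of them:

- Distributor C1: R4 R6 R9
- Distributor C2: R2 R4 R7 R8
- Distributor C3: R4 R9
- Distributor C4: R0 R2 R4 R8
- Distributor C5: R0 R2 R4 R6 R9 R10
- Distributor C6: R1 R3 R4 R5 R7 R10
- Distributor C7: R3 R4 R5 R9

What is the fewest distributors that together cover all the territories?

C4 and C5 and C6 together: C4 ∪ C5 ∪ C6 = {R0, R1, R2, R3, R4, R5, R6, R7, R8, R9, R10} — every territory is covered.
Only C6 contains R1, so C6 is forced; the remaining 5 territories need at least 2 more distributors (each remaining distributor adds at most 4) — so at least 3 distributors are needed, and 3 is optimal.

3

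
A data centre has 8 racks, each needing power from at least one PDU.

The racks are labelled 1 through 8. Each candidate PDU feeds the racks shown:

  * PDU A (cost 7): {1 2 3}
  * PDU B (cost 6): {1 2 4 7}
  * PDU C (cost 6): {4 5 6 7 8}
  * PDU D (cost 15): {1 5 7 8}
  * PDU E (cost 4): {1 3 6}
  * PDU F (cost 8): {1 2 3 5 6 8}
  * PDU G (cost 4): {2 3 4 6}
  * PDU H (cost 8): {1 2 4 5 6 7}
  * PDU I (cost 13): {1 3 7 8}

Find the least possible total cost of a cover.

13

A, C together cover every rack (A ∪ C = {1, 2, 3, 4, 5, 6, 7, 8}); total cost 7 + 6 = 13.
The greedy pick G, C, E costs 14; no covering selection beats 13.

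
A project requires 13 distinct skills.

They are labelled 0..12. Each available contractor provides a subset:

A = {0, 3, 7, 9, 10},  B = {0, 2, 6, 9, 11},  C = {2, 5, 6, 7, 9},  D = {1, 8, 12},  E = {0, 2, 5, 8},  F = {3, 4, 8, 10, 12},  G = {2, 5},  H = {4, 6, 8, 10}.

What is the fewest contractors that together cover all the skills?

Take {B, C, D, F}. Their union is {0, 1, 2, 3, 4, 5, 6, 7, 8, 9, 10, 11, 12}, which is all 13 skills.
No 3 of the 8 contractors cover everything (all 56 combinations miss at least one skill), so 4 is optimal.

4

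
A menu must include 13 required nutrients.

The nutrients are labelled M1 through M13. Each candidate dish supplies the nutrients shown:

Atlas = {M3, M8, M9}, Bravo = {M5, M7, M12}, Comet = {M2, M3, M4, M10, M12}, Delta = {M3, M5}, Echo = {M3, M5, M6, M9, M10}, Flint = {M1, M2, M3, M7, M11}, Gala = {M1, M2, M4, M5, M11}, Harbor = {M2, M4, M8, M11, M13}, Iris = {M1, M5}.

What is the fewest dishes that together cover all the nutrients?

4

Take {Bravo, Echo, Harbor, Iris}. Their union is {M1, M2, M3, M4, M5, M6, M7, M8, M9, M10, M11, M12, M13}, which is all 13 nutrients.
No 3 of the 9 dishes cover everything (all 84 combinations miss at least one nutrient), so 4 is optimal.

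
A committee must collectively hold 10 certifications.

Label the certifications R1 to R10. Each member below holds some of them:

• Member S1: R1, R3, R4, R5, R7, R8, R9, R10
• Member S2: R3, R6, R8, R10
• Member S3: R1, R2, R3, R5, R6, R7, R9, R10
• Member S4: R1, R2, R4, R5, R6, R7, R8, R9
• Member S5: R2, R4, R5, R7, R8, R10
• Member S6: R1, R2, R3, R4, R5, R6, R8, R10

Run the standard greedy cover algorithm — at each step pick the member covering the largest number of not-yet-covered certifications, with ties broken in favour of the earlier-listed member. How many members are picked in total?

2

Greedy: pick S1 (covers 8 new) → pick S3 (covers 2 new). Total picks: 2.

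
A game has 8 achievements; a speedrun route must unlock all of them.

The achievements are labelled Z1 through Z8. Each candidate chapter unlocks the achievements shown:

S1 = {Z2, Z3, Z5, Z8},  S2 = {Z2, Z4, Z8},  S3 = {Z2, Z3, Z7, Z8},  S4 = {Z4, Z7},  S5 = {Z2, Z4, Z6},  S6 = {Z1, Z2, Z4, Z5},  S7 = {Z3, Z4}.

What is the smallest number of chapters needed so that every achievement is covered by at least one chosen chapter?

3

Take {S3, S5, S6}. Their union is {Z1, Z2, Z3, Z4, Z5, Z6, Z7, Z8}, which is all 8 achievements.
Only S6 contains Z1, so S6 is forced; the remaining 4 achievements need at least 2 more chapters (each remaining chapter adds at most 3) — so at least 3 chapters are needed, and 3 is optimal.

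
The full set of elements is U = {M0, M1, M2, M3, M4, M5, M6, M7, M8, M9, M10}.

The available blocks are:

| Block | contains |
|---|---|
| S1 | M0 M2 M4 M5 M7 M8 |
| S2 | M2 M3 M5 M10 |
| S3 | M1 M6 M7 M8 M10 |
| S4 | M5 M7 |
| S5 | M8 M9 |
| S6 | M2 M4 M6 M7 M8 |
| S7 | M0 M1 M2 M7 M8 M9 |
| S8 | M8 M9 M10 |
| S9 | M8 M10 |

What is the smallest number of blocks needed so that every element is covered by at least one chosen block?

S2 and S6 and S7 together: S2 ∪ S6 ∪ S7 = {M0, M1, M2, M3, M4, M5, M6, M7, M8, M9, M10} — every element is covered.
Only S2 contains M3, so S2 is forced; the remaining 7 elements need at least 2 more blocks (each remaining block adds at most 5) — so at least 3 blocks are needed, and 3 is optimal.

3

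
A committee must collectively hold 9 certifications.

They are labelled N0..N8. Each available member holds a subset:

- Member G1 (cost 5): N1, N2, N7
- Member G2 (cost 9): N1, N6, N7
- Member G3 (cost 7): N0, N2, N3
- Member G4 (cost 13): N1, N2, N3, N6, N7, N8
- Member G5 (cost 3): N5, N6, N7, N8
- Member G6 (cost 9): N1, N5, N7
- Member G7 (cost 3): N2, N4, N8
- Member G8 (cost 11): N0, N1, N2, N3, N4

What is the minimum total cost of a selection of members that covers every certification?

14

G5, G8 together cover every certification (G5 ∪ G8 = {N0, N1, N2, N3, N4, N5, N6, N7, N8}); total cost 3 + 11 = 14.
The greedy pick G5, G7, G3, G1 costs 18; no covering selection beats 14.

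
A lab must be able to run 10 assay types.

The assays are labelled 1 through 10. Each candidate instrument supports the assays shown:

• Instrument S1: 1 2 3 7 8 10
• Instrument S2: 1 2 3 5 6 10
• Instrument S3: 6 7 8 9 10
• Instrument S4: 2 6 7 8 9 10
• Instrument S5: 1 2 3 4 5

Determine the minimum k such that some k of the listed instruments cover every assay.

S3 and S5 together: S3 ∪ S5 = {1, 2, 3, 4, 5, 6, 7, 8, 9, 10} — every assay is covered.
No single instrument has all 10 assays (the largest, S1, has 6), so 2 is optimal.

2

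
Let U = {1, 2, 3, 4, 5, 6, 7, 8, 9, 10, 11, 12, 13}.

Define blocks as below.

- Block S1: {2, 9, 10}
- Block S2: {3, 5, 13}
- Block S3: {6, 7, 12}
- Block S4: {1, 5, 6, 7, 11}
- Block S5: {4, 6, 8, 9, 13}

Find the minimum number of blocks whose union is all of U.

5

S1, S2, S3, S4, and S5 cover everything between them: the union {1, 2, 3, 4, 5, 6, 7, 8, 9, 10, 11, 12, 13} is all of U.
No 4 of the 5 blocks cover everything (all 5 combinations miss at least one element), so 5 is optimal.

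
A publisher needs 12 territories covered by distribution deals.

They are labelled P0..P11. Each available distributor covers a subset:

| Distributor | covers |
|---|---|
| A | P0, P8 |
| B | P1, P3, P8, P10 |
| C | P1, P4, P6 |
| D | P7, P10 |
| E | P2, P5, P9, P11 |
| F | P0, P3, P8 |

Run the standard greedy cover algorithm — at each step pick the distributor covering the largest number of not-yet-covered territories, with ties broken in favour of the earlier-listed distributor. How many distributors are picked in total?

5

Greedy: pick B (covers 4 new) → pick E (covers 4 new) → pick C (covers 2 new) → pick A (covers 1 new) → pick D (covers 1 new). Total picks: 5.
(The true minimum cover uses only 4 distributors, so greedy is not optimal here.)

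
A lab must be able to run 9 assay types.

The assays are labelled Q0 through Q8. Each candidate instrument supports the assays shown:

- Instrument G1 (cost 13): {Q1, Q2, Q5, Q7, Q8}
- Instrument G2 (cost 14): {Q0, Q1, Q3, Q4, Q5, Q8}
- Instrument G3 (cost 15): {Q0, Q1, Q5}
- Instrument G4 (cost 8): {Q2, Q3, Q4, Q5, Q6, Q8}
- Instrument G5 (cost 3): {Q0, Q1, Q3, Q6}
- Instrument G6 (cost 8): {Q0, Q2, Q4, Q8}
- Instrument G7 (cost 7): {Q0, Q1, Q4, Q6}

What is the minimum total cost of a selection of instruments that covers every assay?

G1, G5, G7 together cover every assay (G1 ∪ G5 ∪ G7 = {Q0, Q1, Q2, Q3, Q4, Q5, Q6, Q7, Q8}); total cost 13 + 3 + 7 = 23.
The greedy pick G5, G4, G1 costs 24; no covering selection beats 23.

23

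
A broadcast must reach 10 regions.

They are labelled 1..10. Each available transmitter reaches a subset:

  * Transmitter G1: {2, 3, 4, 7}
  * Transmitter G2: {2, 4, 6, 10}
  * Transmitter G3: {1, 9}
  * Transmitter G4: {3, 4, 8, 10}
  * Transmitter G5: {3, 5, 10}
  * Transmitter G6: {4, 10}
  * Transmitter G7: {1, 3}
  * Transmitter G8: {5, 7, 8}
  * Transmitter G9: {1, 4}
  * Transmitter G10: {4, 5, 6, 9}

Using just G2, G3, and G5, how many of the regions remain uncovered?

2

Union of G2, G3, G5 = {1, 2, 3, 4, 5, 6, 9, 10}.
Not covered: 7, 8 — 2 regions.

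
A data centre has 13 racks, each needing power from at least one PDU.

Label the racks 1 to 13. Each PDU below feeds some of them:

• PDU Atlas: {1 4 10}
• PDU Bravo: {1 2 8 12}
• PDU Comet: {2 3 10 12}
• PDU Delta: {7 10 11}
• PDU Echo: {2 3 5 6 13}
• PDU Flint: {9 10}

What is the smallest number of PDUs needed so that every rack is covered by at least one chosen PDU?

5

Atlas and Bravo and Delta and Echo and Flint together: Atlas ∪ Bravo ∪ Delta ∪ Echo ∪ Flint = {1, 2, 3, 4, 5, 6, 7, 8, 9, 10, 11, 12, 13} — every rack is covered.
No 4 of the 6 PDUs cover everything (all 15 combinations miss at least one rack), so 5 is optimal.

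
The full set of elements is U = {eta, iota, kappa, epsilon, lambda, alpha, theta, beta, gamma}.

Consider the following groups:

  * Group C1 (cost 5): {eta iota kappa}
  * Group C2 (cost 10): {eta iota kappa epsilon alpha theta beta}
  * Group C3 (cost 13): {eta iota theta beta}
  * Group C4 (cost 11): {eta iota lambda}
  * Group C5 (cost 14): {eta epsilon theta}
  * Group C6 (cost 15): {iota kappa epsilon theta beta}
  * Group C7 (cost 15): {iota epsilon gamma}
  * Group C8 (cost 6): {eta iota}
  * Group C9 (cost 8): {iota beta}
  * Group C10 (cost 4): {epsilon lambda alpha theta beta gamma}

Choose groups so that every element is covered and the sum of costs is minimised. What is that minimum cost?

9

C1, C10 together cover every element (C1 ∪ C10 = {eta, iota, kappa, epsilon, lambda, alpha, theta, beta, gamma}); total cost 5 + 4 = 9.
No covering selection has total cost below 9.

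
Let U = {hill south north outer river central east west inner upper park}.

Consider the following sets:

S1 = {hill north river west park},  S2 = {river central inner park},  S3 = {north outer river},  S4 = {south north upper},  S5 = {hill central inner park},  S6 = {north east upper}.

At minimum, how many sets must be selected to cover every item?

Take {S1, S3, S4, S5, S6}. Their union is {hill, south, north, outer, river, central, east, west, inner, upper, park}, which is all 11 items.
No 4 of the 6 sets cover everything (all 15 combinations miss at least one item), so 5 is optimal.

5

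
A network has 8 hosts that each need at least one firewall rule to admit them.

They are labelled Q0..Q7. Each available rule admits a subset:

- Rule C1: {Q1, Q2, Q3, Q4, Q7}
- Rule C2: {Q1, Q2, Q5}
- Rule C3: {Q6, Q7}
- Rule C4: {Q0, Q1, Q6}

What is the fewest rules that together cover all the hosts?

3

C1 and C2 and C4 together: C1 ∪ C2 ∪ C4 = {Q0, Q1, Q2, Q3, Q4, Q5, Q6, Q7} — every host is covered.
Only C4 contains Q0, so C4 is forced; the remaining 5 hosts need at least 2 more rules (each remaining rule adds at most 4) — so at least 3 rules are needed, and 3 is optimal.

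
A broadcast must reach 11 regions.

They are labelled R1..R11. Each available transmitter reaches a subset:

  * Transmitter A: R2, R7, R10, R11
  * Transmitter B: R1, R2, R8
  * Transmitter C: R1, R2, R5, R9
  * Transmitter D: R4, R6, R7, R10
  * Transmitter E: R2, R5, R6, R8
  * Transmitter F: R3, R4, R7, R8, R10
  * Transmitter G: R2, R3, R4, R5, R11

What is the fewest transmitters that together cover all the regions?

Take {C, E, F, G}. Their union is {R1, R2, R3, R4, R5, R6, R7, R8, R9, R10, R11}, which is all 11 regions.
No 3 of the 7 transmitters cover everything (all 35 combinations miss at least one region), so 4 is optimal.

4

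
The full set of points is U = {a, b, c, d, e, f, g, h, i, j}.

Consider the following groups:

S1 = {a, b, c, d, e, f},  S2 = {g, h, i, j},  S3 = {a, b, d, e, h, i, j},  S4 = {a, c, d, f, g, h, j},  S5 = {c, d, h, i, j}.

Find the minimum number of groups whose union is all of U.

2

Take {S1, S2}. Their union is {a, b, c, d, e, f, g, h, i, j}, which is all 10 points.
No single group has all 10 points (the largest, S3, has 7), so 2 is optimal.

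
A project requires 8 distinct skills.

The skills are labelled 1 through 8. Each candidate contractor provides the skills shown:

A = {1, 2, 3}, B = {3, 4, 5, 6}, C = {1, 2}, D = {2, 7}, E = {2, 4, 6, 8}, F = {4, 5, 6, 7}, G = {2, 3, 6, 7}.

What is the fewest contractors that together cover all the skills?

Take {A, E, F}. Their union is {1, 2, 3, 4, 5, 6, 7, 8}, which is all 8 skills.
Only E contains 8, so E is forced; the remaining 4 skills need at least 2 more contractors (each remaining contractor adds at most 2) — so at least 3 contractors are needed, and 3 is optimal.

3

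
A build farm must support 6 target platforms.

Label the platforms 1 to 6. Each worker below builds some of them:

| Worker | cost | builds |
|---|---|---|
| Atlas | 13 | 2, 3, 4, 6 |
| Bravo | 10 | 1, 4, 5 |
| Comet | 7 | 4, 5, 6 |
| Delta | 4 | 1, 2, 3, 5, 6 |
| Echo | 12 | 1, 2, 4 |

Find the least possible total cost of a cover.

Comet, Delta together cover every platform (Comet ∪ Delta = {1, 2, 3, 4, 5, 6}); total cost 7 + 4 = 11.
No covering selection has total cost below 11.

11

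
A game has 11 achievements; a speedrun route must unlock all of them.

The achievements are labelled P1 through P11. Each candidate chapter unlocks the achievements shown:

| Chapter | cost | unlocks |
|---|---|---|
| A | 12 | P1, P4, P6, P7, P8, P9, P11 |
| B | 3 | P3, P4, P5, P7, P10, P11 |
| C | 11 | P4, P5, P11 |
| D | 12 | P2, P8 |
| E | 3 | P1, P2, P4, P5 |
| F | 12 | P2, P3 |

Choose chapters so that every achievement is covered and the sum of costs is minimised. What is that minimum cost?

A, B, E together cover every achievement (A ∪ B ∪ E = {P1, P2, P3, P4, P5, P6, P7, P8, P9, P10, P11}); total cost 12 + 3 + 3 = 18.
No covering selection has total cost below 18.

18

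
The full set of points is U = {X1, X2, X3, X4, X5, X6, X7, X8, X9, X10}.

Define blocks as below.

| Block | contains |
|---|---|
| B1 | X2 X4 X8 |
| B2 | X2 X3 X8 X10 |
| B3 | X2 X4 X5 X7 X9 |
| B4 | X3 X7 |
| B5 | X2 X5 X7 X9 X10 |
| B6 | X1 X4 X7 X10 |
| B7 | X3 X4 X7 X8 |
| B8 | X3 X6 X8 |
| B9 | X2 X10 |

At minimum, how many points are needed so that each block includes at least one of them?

Take H = {X2, X7, X8}. Each listed block contains at least one of these, so H is a hitting set of size 3.
No choice of 2 points meets every block, so 3 is the minimum.

3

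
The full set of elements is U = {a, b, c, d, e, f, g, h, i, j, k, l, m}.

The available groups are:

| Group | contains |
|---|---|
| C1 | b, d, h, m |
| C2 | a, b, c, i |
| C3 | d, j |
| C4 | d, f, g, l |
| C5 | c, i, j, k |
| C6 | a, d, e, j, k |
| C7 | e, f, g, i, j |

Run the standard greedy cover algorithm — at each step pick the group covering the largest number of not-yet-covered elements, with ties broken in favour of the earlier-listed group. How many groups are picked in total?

Greedy: pick C6 (covers 5 new) → pick C1 (covers 3 new) → pick C4 (covers 3 new) → pick C2 (covers 2 new). Total picks: 4.

4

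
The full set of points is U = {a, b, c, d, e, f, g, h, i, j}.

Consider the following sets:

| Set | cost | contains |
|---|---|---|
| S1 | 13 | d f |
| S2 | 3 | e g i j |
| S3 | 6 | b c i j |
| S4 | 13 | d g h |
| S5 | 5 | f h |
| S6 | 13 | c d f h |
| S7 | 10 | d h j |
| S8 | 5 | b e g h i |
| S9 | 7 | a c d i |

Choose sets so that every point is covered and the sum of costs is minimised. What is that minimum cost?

S2, S5, S8, S9 together cover every point (S2 ∪ S5 ∪ S8 ∪ S9 = {a, b, c, d, e, f, g, h, i, j}); total cost 3 + 5 + 5 + 7 = 20.
No covering selection has total cost below 20.

20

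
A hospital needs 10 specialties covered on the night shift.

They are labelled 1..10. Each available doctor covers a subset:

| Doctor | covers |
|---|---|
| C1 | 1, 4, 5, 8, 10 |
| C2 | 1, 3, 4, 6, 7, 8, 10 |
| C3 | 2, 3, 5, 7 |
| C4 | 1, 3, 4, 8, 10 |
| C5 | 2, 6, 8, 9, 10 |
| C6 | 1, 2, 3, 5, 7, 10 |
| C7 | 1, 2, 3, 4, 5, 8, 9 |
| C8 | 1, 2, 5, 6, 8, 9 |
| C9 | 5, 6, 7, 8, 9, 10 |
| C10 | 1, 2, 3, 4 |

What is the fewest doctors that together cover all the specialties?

Take {C2, C7}. Their union is {1, 2, 3, 4, 5, 6, 7, 8, 9, 10}, which is all 10 specialties.
No single doctor has all 10 specialties (the largest, C2, has 7), so 2 is optimal.

2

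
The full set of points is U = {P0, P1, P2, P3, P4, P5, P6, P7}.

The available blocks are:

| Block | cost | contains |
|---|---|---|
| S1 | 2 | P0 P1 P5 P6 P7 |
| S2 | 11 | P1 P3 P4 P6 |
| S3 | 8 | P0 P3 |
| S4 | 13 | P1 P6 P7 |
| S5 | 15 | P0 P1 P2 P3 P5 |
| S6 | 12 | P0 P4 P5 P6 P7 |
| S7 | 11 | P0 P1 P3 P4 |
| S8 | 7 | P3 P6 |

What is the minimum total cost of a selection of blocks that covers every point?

27

S5, S6 together cover every point (S5 ∪ S6 = {P0, P1, P2, P3, P4, P5, P6, P7}); total cost 15 + 12 = 27.
The greedy pick S1, S2, S5 costs 28; no covering selection beats 27.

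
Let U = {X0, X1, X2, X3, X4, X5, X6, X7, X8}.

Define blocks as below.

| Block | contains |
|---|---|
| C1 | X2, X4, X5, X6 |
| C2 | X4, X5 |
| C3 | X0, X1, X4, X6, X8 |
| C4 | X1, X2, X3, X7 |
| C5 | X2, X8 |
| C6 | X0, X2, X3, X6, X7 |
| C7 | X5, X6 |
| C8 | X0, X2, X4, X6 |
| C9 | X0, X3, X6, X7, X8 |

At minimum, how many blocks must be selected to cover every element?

C3 and C4 and C7 together: C3 ∪ C4 ∪ C7 = {X0, X1, X2, X3, X4, X5, X6, X7, X8} — every element is covered.
No 2 of the 9 blocks cover everything (all 36 combinations miss at least one element), so 3 is optimal.

3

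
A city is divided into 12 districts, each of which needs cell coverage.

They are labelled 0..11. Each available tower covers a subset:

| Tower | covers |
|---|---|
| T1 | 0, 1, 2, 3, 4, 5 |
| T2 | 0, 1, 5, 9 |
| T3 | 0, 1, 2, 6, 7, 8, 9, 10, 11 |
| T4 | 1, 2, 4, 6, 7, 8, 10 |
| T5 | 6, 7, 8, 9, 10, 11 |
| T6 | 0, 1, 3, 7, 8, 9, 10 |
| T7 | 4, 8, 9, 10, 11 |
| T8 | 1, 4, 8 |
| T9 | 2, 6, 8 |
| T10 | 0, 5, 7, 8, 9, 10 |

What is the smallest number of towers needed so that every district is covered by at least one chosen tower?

T1 and T3 together: T1 ∪ T3 = {0, 1, 2, 3, 4, 5, 6, 7, 8, 9, 10, 11} — every district is covered.
No single tower has all 12 districts (the largest, T3, has 9), so 2 is optimal.

2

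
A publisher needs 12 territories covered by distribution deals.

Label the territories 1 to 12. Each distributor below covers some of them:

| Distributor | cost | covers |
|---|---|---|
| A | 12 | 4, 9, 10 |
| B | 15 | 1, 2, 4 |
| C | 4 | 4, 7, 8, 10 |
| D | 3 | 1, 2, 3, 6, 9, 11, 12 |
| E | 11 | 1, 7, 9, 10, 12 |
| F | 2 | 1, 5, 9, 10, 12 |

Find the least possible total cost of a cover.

9

C, D, F together cover every territory (C ∪ D ∪ F = {1, 2, 3, 4, 5, 6, 7, 8, 9, 10, 11, 12}); total cost 4 + 3 + 2 = 9.
No covering selection has total cost below 9.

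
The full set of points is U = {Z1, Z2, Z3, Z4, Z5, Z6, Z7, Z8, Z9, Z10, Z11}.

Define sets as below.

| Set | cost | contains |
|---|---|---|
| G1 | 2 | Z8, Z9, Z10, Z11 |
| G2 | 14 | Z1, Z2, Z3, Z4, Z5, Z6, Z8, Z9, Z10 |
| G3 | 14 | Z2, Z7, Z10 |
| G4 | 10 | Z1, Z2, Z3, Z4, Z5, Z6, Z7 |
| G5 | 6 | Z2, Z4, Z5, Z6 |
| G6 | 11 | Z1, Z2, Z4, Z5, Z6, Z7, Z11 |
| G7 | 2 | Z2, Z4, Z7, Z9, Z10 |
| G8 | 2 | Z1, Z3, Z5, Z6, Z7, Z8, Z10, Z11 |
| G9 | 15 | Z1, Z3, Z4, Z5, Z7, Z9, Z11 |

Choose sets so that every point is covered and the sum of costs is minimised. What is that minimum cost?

4

G7, G8 together cover every point (G7 ∪ G8 = {Z1, Z2, Z3, Z4, Z5, Z6, Z7, Z8, Z9, Z10, Z11}); total cost 2 + 2 = 4.
No covering selection has total cost below 4.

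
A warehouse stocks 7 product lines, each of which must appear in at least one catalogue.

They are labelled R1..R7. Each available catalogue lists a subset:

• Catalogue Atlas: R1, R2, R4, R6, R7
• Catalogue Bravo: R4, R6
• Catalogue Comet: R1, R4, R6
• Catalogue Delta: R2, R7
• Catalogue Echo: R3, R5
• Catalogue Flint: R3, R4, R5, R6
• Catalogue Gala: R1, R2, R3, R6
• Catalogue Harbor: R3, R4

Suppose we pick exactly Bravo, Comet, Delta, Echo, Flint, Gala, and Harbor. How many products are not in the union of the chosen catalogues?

0

Union of Bravo, Comet, Delta, Echo, Flint, Gala, Harbor = {R1, R2, R3, R4, R5, R6, R7} — that's every product, so 0 are uncovered.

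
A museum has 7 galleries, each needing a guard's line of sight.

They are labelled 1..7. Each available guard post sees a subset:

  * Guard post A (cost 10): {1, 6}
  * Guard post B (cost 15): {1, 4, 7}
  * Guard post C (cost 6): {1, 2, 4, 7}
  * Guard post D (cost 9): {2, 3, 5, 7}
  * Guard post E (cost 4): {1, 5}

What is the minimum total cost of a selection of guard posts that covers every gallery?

25

A, C, D together cover every gallery (A ∪ C ∪ D = {1, 2, 3, 4, 5, 6, 7}); total cost 10 + 6 + 9 = 25.
The greedy pick C, E, D, A costs 29; no covering selection beats 25.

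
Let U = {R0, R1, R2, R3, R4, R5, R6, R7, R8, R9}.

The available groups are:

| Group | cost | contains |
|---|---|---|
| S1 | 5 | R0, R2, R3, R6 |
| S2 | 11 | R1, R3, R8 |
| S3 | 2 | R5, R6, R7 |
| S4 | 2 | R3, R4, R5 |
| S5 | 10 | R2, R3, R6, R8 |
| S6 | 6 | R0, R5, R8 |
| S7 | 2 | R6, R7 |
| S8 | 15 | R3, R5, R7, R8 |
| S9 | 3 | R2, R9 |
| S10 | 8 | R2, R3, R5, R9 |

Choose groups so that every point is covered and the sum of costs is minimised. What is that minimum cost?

S1, S2, S3, S4, S9 together cover every point (S1 ∪ S2 ∪ S3 ∪ S4 ∪ S9 = {R0, R1, R2, R3, R4, R5, R6, R7, R8, R9}); total cost 5 + 11 + 2 + 2 + 3 = 23.
The greedy pick S3, S4, S9, S6, S2 costs 24; no covering selection beats 23.

23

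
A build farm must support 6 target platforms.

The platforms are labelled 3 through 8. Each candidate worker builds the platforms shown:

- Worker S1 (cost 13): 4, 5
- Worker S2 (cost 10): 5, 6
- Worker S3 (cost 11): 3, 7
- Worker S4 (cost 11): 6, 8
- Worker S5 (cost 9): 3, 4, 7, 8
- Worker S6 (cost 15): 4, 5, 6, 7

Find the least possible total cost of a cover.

S2, S5 together cover every platform (S2 ∪ S5 = {3, 4, 5, 6, 7, 8}); total cost 10 + 9 = 19.
No covering selection has total cost below 19.

19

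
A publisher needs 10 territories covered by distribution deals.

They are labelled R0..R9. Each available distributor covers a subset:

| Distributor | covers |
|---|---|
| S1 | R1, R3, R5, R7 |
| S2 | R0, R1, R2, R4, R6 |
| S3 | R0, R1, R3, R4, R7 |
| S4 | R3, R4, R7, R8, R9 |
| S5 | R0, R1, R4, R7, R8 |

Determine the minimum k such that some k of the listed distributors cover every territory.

S1 and S2 and S4 together: S1 ∪ S2 ∪ S4 = {R0, R1, R2, R3, R4, R5, R6, R7, R8, R9} — every territory is covered.
Only S2 contains R2, so S2 is forced; the remaining 5 territories need at least 2 more distributors (each remaining distributor adds at most 4) — so at least 3 distributors are needed, and 3 is optimal.

3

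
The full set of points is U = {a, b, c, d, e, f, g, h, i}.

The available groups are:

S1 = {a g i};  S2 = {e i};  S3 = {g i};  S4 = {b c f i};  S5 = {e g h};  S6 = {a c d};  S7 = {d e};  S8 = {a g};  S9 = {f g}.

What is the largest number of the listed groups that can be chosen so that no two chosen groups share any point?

3

S2, S6, S9 are pairwise disjoint (S2={e,i}; S6={a,c,d}; S9={f,g}).
Every remaining group overlaps one of these, and no 4 of the listed groups are pairwise disjoint, so 3 is the maximum.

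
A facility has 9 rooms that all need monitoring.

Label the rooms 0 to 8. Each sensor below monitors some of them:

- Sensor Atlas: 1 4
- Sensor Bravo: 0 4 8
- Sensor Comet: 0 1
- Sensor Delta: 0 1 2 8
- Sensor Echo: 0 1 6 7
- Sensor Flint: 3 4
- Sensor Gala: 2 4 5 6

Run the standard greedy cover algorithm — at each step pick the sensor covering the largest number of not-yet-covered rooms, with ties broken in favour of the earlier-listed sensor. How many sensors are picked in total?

4

Greedy: pick Delta (covers 4 new) → pick Gala (covers 3 new) → pick Echo (covers 1 new) → pick Flint (covers 1 new). Total picks: 4.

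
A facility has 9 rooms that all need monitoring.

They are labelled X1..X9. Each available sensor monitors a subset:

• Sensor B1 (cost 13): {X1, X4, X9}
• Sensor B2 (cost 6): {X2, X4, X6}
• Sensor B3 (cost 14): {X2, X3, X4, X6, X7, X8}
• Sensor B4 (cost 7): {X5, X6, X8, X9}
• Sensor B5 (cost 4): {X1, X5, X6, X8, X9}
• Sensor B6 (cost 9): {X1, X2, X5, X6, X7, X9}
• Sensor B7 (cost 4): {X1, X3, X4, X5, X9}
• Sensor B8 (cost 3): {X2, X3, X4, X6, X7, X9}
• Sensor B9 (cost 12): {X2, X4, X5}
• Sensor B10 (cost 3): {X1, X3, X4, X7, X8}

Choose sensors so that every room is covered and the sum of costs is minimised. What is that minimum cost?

B5, B8 together cover every room (B5 ∪ B8 = {X1, X2, X3, X4, X5, X6, X7, X8, X9}); total cost 4 + 3 = 7.
No covering selection has total cost below 7.

7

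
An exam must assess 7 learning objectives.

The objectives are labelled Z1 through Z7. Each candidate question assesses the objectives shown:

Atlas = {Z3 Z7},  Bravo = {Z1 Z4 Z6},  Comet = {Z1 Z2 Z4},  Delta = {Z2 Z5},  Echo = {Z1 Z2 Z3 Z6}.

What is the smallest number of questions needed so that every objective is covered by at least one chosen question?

3

Atlas and Bravo and Delta together: Atlas ∪ Bravo ∪ Delta = {Z1, Z2, Z3, Z4, Z5, Z6, Z7} — every objective is covered.
Only Delta contains Z5, so Delta is forced; the remaining 5 objectives need at least 2 more questions (each remaining question adds at most 3) — so at least 3 questions are needed, and 3 is optimal.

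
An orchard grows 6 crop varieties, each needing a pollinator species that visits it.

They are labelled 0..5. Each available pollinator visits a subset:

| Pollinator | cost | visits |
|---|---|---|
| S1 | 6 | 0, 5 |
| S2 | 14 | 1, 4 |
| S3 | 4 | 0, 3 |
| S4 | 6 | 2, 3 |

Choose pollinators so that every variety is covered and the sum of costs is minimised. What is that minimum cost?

26

S1, S2, S4 together cover every variety (S1 ∪ S2 ∪ S4 = {0, 1, 2, 3, 4, 5}); total cost 6 + 14 + 6 = 26.
The greedy pick S3, S1, S4, S2 costs 30; no covering selection beats 26.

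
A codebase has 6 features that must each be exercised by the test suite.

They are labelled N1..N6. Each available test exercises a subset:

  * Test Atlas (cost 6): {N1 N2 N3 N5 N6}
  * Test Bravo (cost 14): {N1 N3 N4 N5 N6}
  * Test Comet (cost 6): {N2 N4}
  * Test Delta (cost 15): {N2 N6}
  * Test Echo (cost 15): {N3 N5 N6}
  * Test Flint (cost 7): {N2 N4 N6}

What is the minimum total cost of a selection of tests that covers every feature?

12

Atlas, Comet together cover every feature (Atlas ∪ Comet = {N1, N2, N3, N4, N5, N6}); total cost 6 + 6 = 12.
No covering selection has total cost below 12.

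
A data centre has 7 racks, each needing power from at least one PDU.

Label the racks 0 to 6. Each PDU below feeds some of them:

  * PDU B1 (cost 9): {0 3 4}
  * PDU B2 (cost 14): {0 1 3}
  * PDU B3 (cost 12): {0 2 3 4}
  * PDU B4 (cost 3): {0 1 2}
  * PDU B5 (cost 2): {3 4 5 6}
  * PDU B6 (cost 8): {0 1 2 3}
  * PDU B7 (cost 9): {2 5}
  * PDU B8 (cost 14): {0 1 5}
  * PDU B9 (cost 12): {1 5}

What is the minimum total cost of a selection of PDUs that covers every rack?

5

B4, B5 together cover every rack (B4 ∪ B5 = {0, 1, 2, 3, 4, 5, 6}); total cost 3 + 2 = 5.
No covering selection has total cost below 5.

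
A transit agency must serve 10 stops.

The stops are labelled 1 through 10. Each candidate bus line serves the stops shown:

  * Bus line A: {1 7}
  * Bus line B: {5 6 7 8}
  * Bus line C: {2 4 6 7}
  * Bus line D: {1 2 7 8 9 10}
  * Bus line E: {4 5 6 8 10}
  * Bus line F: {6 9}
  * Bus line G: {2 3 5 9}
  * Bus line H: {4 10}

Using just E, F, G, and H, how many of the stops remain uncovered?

Union of E, F, G, H = {2, 3, 4, 5, 6, 8, 9, 10}.
Not covered: 1, 7 — 2 stops.

2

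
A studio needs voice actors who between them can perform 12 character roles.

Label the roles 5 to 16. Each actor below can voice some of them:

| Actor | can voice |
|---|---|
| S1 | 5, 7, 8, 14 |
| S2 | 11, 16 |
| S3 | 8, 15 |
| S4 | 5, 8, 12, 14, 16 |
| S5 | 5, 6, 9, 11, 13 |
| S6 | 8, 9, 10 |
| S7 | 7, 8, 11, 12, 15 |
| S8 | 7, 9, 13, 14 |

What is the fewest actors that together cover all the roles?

S4 and S5 and S6 and S7 together: S4 ∪ S5 ∪ S6 ∪ S7 = {5, 6, 7, 8, 9, 10, 11, 12, 13, 14, 15, 16} — every role is covered.
Only S6 contains 10, so S6 is forced; the remaining 9 roles need at least 3 more actors (each remaining actor adds at most 4) — so at least 4 actors are needed, and 4 is optimal.

4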